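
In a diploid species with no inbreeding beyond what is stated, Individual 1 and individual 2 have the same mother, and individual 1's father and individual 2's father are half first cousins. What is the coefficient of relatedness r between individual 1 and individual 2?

0.265625

With two independent routes of shared ancestry, r is the sum of the two contributions.
Individual 1 and individual 2 are related in two ways: half-sibs through their shared mother (r = 1/4) and half second cousins through their fathers (r = 1/64).
r = 1/4 + 1/64 = 0.265625.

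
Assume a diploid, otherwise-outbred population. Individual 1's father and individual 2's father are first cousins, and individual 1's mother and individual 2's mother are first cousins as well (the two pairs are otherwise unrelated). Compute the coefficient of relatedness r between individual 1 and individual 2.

0.0625

Wright's path rule: contributions from independent ancestry routes add.
Individual 1 and individual 2 are related in two ways: second cousins through their fathers (r = 1/32) and second cousins through their mothers (r = 1/32).
r = 1/32 + 1/32 = 1/16 = 0.0625.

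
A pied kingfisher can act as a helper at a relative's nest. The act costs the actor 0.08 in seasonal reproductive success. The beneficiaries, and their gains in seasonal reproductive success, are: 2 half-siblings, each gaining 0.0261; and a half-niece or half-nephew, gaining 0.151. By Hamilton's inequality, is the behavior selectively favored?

No

Hamilton's rule: the trait is favored when the sum of r·B over every recipient exceeds the actor's cost C.
r to a half-sibling = 1/4 (half-sibs share one parent — one path of length 2: r = (1/2)^2 = 1/4).
r to a half-niece or half-nephew = 1/8 (half-aunt/uncle↔niece/nephew: one path of length 3: r = (1/2)^3 = 1/8).
Summing one r·B term per recipient: 2·0.25·0.0261 + 1·0.125·0.151 = 0.031925.
0.031925 < 0.08: the indirect benefit is less than the cost.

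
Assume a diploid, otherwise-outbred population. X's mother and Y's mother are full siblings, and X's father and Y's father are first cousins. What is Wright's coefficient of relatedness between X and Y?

Relatedness sums over independent paths through distinct common ancestors.
X and Y are related in two ways: first cousins through their mothers (r = 1/8) and second cousins through their fathers (r = 1/32).
r = 1/8 + 1/32 = 5/32 = 0.15625.

0.15625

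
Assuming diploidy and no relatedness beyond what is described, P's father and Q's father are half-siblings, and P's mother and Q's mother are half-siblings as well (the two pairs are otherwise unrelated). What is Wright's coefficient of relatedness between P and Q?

0.125

Independent pedigree routes through distinct common ancestors add.
P and Q are related in two ways: half first cousins through their fathers (r = 1/16) and half first cousins through their mothers (r = 1/16).
r = 1/16 + 1/16 = 0.125.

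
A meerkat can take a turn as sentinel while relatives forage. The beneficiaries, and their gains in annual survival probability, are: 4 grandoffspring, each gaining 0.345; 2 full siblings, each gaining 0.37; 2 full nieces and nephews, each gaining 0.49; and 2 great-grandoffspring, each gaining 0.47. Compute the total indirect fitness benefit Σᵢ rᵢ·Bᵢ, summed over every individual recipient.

r to a grandoffspring = 0.25 (two parent–offspring links: r = (1/2)^2 = 1/4).
r to a full sibling = 0.5 (full sibs share both parents — two paths of length 2: r = 2·(1/2)^2 = 1/2).
r to a full niece or nephew = 0.25 (full aunt/uncle↔niece/nephew: two paths of length 3 through the shared grandparent pair: r = 2·(1/2)^3 = 1/4).
r to a great-grandoffspring = 1/8 (three parent–offspring links: r = (1/2)^3 = 1/8).
Summing one r·B term per recipient: 4·0.25·0.345 + 2·0.5·0.37 + 2·0.25·0.49 + 2·0.125·0.47 = 1.0775.

1.0775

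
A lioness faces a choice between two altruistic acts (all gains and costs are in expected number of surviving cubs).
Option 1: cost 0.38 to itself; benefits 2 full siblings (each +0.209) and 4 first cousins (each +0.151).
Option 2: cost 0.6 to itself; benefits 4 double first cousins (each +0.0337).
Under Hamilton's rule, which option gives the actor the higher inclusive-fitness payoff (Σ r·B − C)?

Option 1: r to a full sibling = 0.5.
Option 1: r to a first cousin = 0.125.
Option 1: Σ r·B − C = (2·0.5·0.209 + 4·0.125·0.151) − 0.38 = -0.0955.
Option 2: r to a double first cousin = 0.25.
Option 2: Σ r·B − C = (4·0.25·0.0337) − 0.6 = -0.5663.
Option 1 has the higher net inclusive-fitness payoff.

Option 1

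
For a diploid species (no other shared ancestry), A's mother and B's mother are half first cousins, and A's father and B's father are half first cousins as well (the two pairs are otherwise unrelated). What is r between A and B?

Independent pedigree routes through distinct common ancestors add.
A and B are related in two ways: half second cousins through their mothers (r = 1/64) and half second cousins through their fathers (r = 1/64).
r = 1/64 + 1/64 = 0.03125.

0.03125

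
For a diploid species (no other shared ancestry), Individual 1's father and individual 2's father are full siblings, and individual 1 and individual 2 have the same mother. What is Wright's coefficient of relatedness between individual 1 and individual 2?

Relatedness sums over independent paths through distinct common ancestors.
Individual 1 and individual 2 are related in two ways: first cousins through their fathers (r = 1/8) and half-sibs through their shared mother (r = 1/4).
r = 1/8 + 1/4 = 0.375.

0.375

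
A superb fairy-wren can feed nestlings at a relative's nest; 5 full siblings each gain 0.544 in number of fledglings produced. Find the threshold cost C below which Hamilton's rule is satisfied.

r to a full sibling = 0.5 (full sibs share both parents — two paths of length 2: r = 2·(1/2)^2 = 1/2).
Hamilton's rule: n·r·B > C, so the trait is favored while C < n·r·B = 5·0.5·0.544 = 1.36.

1.36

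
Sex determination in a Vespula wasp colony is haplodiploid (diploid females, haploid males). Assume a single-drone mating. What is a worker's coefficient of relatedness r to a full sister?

0.75

Haplodiploid full sisters inherit their father's entire haploid genome identically (contributing 1/2) and on average half of their mother's contribution (1/2 · 1/2 = 1/4); r = 1/2 + 1/4 = 3/4.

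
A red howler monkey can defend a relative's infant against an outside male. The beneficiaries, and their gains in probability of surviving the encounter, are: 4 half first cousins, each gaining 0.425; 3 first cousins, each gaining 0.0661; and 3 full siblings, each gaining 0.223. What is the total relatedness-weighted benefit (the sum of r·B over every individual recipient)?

r to a half first cousin = 1/16 (half first cousins share one grandparent — one path of length 4: r = (1/2)^4 = 1/16).
r to a first cousin = 1/8 (first cousins share one grandparent pair — two paths of length 4: r = 2·(1/2)^4 = 1/8).
r to a full sibling = 1/2 (full sibs share both parents — two paths of length 2: r = 2·(1/2)^2 = 1/2).
Summing one r·B term per recipient: 4·0.0625·0.425 + 3·0.125·0.0661 + 3·0.5·0.223 = 0.4655375.

0.4655375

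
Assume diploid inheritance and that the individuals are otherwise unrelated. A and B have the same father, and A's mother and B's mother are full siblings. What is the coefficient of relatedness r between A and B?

Independent pedigree routes through distinct common ancestors add.
A and B are related in two ways: half-sibs through their shared father (r = 1/4) and first cousins through their mothers (r = 1/8).
r = 1/4 + 1/8 = 3/8 = 0.375.

0.375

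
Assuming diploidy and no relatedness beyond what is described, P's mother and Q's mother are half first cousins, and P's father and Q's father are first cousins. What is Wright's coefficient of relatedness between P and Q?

0.046875

Independent pedigree routes through distinct common ancestors add.
P and Q are related in two ways: half second cousins through their mothers (r = 1/64) and second cousins through their fathers (r = 1/32).
r = 1/64 + 1/32 = 0.046875.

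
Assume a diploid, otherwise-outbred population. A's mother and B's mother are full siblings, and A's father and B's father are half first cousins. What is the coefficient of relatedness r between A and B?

0.140625

Independent pedigree routes through distinct common ancestors add.
A and B are related in two ways: first cousins through their mothers (r = 1/8) and half second cousins through their fathers (r = 1/64).
r = 1/8 + 1/64 = 0.140625.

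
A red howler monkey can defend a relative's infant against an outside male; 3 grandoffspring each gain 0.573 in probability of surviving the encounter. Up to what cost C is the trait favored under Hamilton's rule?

r to a grandoffspring = 0.25 (two parent–offspring links: r = (1/2)^2 = 1/4).
Hamilton's rule: n·r·B > C, so the trait is favored while C < n·r·B = 3·0.25·0.573 = 0.42975.

0.42975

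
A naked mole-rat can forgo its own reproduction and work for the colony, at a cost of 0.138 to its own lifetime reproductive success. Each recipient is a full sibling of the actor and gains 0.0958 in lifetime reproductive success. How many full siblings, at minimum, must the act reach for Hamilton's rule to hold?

3

r to a full sibling = 1/2 (full sibs share both parents — two paths of length 2: r = 2·(1/2)^2 = 1/2).
Hamilton's rule: n·r·B > C  ⇒  n > C/(r·B) = 0.138/(0.5·0.0958) = 2.881.
The smallest integer exceeding 2.881 is 3.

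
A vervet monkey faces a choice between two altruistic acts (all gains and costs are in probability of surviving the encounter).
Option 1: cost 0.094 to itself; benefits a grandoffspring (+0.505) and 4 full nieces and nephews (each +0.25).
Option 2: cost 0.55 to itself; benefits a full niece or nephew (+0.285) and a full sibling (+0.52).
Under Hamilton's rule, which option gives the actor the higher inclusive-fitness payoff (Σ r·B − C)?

Option 1

Option 1: r to a grandoffspring = 0.25.
Option 1: r to a full niece or nephew = 0.25.
Option 1: Σ r·B − C = (1·0.25·0.505 + 4·0.25·0.25) − 0.094 = 0.28225.
Option 2: r to a full niece or nephew = 0.25.
Option 2: r to a full sibling = 0.5.
Option 2: Σ r·B − C = (1·0.25·0.285 + 1·0.5·0.52) − 0.55 = -0.21875.
Option 1 has the higher net inclusive-fitness payoff.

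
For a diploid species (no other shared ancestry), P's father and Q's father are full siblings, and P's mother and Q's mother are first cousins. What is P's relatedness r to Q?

0.15625

With two independent routes of shared ancestry, r is the sum of the two contributions.
P and Q are related in two ways: first cousins through their fathers (r = 1/8) and second cousins through their mothers (r = 1/32).
r = 1/8 + 1/32 = 5/32 = 0.15625.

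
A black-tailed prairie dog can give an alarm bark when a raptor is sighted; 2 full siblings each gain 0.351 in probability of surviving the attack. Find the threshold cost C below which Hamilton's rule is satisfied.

0.351

r to a full sibling = 1/2 (full sibs share both parents — two paths of length 2: r = 2·(1/2)^2 = 1/2).
Hamilton's rule: n·r·B > C, so the trait is favored while C < n·r·B = 2·0.5·0.351 = 0.351.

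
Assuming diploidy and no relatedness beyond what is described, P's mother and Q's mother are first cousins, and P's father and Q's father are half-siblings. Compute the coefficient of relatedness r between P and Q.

Independent pedigree routes through distinct common ancestors add.
P and Q are related in two ways: second cousins through their mothers (r = 1/32) and half first cousins through their fathers (r = 1/16).
r = 1/32 + 1/16 = 3/32 = 0.09375.

0.09375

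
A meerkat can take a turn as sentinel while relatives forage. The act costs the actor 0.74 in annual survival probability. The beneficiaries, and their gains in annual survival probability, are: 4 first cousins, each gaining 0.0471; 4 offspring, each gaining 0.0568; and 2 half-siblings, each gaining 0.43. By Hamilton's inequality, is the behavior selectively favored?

Hamilton's rule: the trait is favored when the sum of r·B over every recipient exceeds the actor's cost C.
r to a first cousin = 1/8 (first cousins share one grandparent pair — two paths of length 4: r = 2·(1/2)^4 = 1/8).
r to an offspring = 0.5 (one parent–offspring link: r = (1/2)^1 = 1/2).
r to a half-sibling = 1/4 (half-sibs share one parent — one path of length 2: r = (1/2)^2 = 1/4).
Summing one r·B term per recipient: 4·0.125·0.0471 + 4·0.5·0.0568 + 2·0.25·0.43 = 0.35215.
0.35215 < 0.74: the indirect benefit is less than the cost.

No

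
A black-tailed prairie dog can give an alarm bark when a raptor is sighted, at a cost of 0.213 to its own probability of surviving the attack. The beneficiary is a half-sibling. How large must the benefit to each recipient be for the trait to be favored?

r to a half-sibling = 1/4 (half-sibs share one parent — one path of length 2: r = (1/2)^2 = 1/4).
Hamilton's rule with n recipients of equal r: n·r·B > C, so B > C/(n·r) = 0.213/(1·0.25) = 0.852.

0.852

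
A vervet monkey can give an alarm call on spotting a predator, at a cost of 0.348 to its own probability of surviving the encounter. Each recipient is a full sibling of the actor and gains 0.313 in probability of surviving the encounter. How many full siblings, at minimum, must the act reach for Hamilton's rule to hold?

3

r to a full sibling = 1/2 (full sibs share both parents — two paths of length 2: r = 2·(1/2)^2 = 1/2).
Hamilton's rule: n·r·B > C  ⇒  n > C/(r·B) = 0.348/(0.5·0.313) = 2.224.
The smallest integer exceeding 2.224 is 3.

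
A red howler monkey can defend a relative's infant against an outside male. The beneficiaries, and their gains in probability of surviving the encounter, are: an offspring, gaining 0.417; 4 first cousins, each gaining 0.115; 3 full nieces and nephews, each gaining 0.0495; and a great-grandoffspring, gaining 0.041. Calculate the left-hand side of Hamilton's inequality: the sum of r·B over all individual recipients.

0.30825

r to an offspring = 1/2 (one parent–offspring link: r = (1/2)^1 = 1/2).
r to a first cousin = 0.125 (first cousins share one grandparent pair — two paths of length 4: r = 2·(1/2)^4 = 1/8).
r to a full niece or nephew = 0.25 (full aunt/uncle↔niece/nephew: two paths of length 3 through the shared grandparent pair: r = 2·(1/2)^3 = 1/4).
r to a great-grandoffspring = 1/8 (three parent–offspring links: r = (1/2)^3 = 1/8).
Summing one r·B term per recipient: 1·0.5·0.417 + 4·0.125·0.115 + 3·0.25·0.0495 + 1·0.125·0.041 = 0.30825.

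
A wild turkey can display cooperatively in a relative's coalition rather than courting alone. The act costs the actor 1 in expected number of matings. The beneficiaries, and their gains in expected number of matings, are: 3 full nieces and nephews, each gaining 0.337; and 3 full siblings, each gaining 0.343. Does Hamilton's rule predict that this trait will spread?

Hamilton's rule: the trait is favored when the sum of r·B over every recipient exceeds the actor's cost C.
r to a full niece or nephew = 0.25 (full aunt/uncle↔niece/nephew: two paths of length 3 through the shared grandparent pair: r = 2·(1/2)^3 = 1/4).
r to a full sibling = 1/2 (full sibs share both parents — two paths of length 2: r = 2·(1/2)^2 = 1/2).
Summing one r·B term per recipient: 3·0.25·0.337 + 3·0.5·0.343 = 0.76725.
0.76725 < 1: the indirect benefit is less than the cost.

No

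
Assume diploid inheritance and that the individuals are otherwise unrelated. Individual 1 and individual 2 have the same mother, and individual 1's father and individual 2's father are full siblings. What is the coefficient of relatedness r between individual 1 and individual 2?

0.375

With two independent routes of shared ancestry, r is the sum of the two contributions.
Individual 1 and individual 2 are related in two ways: half-sibs through their shared mother (r = 1/4) and first cousins through their fathers (r = 1/8).
r = 1/4 + 1/8 = 3/8 = 0.375.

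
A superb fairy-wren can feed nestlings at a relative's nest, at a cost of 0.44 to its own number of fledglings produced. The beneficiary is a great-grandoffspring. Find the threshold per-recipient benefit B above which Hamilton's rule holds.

r to a great-grandoffspring = 1/8 (three parent–offspring links: r = (1/2)^3 = 1/8).
Hamilton's rule with n recipients of equal r: n·r·B > C, so B > C/(n·r) = 0.44/(1·0.125) = 3.52.

3.52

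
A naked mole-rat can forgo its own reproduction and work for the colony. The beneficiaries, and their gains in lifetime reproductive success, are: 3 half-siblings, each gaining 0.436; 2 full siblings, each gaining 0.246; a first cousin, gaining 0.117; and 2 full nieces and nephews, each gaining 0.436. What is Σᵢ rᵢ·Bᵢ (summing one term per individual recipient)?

r to a half-sibling = 0.25 (half-sibs share one parent — one path of length 2: r = (1/2)^2 = 1/4).
r to a full sibling = 0.5 (full sibs share both parents — two paths of length 2: r = 2·(1/2)^2 = 1/2).
r to a first cousin = 0.125 (first cousins share one grandparent pair — two paths of length 4: r = 2·(1/2)^4 = 1/8).
r to a full niece or nephew = 1/4 (full aunt/uncle↔niece/nephew: two paths of length 3 through the shared grandparent pair: r = 2·(1/2)^3 = 1/4).
Summing one r·B term per recipient: 3·0.25·0.436 + 2·0.5·0.246 + 1·0.125·0.117 + 2·0.25·0.436 = 0.805625.

0.805625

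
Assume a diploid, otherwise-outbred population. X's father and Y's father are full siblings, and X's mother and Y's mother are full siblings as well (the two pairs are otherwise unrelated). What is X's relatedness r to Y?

Wright's path rule: contributions from independent ancestry routes add.
X and Y are related in two ways: first cousins through their fathers (r = 1/8) and first cousins through their mothers (r = 1/8) — i.e. double first cousins.
r = 1/8 + 1/8 = 0.25.

0.25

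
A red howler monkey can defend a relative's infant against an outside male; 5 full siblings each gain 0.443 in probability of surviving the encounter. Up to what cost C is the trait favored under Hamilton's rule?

r to a full sibling = 0.5 (full sibs share both parents — two paths of length 2: r = 2·(1/2)^2 = 1/2).
Hamilton's rule: n·r·B > C, so the trait is favored while C < n·r·B = 5·0.5·0.443 = 1.1075.

1.1075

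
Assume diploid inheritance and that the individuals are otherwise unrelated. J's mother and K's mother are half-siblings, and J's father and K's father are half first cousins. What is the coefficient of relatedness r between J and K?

Wright's path rule: contributions from independent ancestry routes add.
J and K are related in two ways: half first cousins through their mothers (r = 1/16) and half second cousins through their fathers (r = 1/64).
r = 1/16 + 1/64 = 5/64 = 0.078125.

0.078125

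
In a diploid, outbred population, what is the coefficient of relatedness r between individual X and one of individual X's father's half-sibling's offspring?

Each parent–offspring link contributes a factor of 1/2, and independent paths through distinct common ancestors add.
Half first cousins share one grandparent — one path of length 4: r = (1/2)^4 = 1/16.

0.0625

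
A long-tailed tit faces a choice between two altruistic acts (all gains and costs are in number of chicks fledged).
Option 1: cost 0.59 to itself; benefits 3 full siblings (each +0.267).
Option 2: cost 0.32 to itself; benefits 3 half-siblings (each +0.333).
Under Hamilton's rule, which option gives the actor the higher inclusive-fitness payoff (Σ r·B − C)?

Option 1: r to a full sibling = 0.5.
Option 1: Σ r·B − C = (3·0.5·0.267) − 0.59 = -0.1895.
Option 2: r to a half-sibling = 0.25.
Option 2: Σ r·B − C = (3·0.25·0.333) − 0.32 = -0.07025.
Option 2 has the higher net inclusive-fitness payoff.

Option 2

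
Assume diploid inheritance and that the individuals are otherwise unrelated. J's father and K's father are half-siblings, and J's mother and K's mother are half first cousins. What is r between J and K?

With two independent routes of shared ancestry, r is the sum of the two contributions.
J and K are related in two ways: half first cousins through their fathers (r = 1/16) and half second cousins through their mothers (r = 1/64).
r = 1/16 + 1/64 = 5/64 = 0.078125.

0.078125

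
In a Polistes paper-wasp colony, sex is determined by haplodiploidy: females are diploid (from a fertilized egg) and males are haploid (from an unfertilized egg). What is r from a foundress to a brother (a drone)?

Her haploid brother carries none of their father's genes and a random half of their mother's genome; that half matches the maternal half of her own genome with probability 1/2: r = 1/2 · 1/2 = 1/4.

0.25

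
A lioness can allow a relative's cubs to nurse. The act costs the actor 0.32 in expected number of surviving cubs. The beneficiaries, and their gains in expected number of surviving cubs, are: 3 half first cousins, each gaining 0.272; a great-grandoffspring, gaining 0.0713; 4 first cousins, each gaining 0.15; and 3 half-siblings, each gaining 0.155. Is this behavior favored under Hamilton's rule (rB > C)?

No

Hamilton's rule: the trait is favored when the sum of r·B over every recipient exceeds the actor's cost C.
r to a half first cousin = 0.0625 (half first cousins share one grandparent — one path of length 4: r = (1/2)^4 = 1/16).
r to a great-grandoffspring = 1/8 (three parent–offspring links: r = (1/2)^3 = 1/8).
r to a first cousin = 0.125 (first cousins share one grandparent pair — two paths of length 4: r = 2·(1/2)^4 = 1/8).
r to a half-sibling = 0.25 (half-sibs share one parent — one path of length 2: r = (1/2)^2 = 1/4).
Summing one r·B term per recipient: 3·0.0625·0.272 + 1·0.125·0.0713 + 4·0.125·0.15 + 3·0.25·0.155 = 0.2511625.
0.2511625 < 0.32: the indirect benefit is less than the cost.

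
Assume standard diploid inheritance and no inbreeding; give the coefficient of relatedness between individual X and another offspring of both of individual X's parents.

Each parent–offspring link contributes a factor of 1/2, and independent paths through distinct common ancestors add.
Full sibs share both parents — two paths of length 2: r = 2·(1/2)^2 = 1/2.

0.5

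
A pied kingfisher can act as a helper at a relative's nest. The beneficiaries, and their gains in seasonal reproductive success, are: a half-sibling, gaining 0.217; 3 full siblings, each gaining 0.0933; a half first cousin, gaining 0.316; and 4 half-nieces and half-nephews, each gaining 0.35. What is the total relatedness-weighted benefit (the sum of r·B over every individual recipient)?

0.38895

r to a half-sibling = 1/4 (half-sibs share one parent — one path of length 2: r = (1/2)^2 = 1/4).
r to a full sibling = 0.5 (full sibs share both parents — two paths of length 2: r = 2·(1/2)^2 = 1/2).
r to a half first cousin = 1/16 (half first cousins share one grandparent — one path of length 4: r = (1/2)^4 = 1/16).
r to a half-niece or half-nephew = 1/8 (half-aunt/uncle↔niece/nephew: one path of length 3: r = (1/2)^3 = 1/8).
Summing one r·B term per recipient: 1·0.25·0.217 + 3·0.5·0.0933 + 1·0.0625·0.316 + 4·0.125·0.35 = 0.38895.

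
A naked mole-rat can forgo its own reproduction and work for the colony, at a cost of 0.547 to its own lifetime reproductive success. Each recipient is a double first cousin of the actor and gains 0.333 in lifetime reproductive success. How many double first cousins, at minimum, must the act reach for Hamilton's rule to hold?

r to a double first cousin = 1/4 (double first cousins share both grandparent pairs — four paths of length 4: r = 4·(1/2)^4 = 1/4).
Hamilton's rule: n·r·B > C  ⇒  n > C/(r·B) = 0.547/(0.25·0.333) = 6.571.
The smallest integer exceeding 6.571 is 7.

7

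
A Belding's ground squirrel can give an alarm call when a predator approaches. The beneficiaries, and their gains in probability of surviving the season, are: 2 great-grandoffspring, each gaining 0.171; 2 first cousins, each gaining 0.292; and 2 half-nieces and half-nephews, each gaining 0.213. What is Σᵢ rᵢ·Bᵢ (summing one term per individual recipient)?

r to a great-grandoffspring = 0.125 (three parent–offspring links: r = (1/2)^3 = 1/8).
r to a first cousin = 0.125 (first cousins share one grandparent pair — two paths of length 4: r = 2·(1/2)^4 = 1/8).
r to a half-niece or half-nephew = 0.125 (half-aunt/uncle↔niece/nephew: one path of length 3: r = (1/2)^3 = 1/8).
Summing one r·B term per recipient: 2·0.125·0.171 + 2·0.125·0.292 + 2·0.125·0.213 = 0.169.

0.169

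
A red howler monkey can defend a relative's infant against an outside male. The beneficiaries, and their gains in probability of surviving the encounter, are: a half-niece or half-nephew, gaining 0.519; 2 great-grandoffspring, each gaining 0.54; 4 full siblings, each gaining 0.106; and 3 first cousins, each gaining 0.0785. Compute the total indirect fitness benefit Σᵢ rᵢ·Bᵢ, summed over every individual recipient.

0.4413125

r to a half-niece or half-nephew = 0.125 (half-aunt/uncle↔niece/nephew: one path of length 3: r = (1/2)^3 = 1/8).
r to a great-grandoffspring = 0.125 (three parent–offspring links: r = (1/2)^3 = 1/8).
r to a full sibling = 0.5 (full sibs share both parents — two paths of length 2: r = 2·(1/2)^2 = 1/2).
r to a first cousin = 1/8 (first cousins share one grandparent pair — two paths of length 4: r = 2·(1/2)^4 = 1/8).
Summing one r·B term per recipient: 1·0.125·0.519 + 2·0.125·0.54 + 4·0.5·0.106 + 3·0.125·0.0785 = 0.4413125.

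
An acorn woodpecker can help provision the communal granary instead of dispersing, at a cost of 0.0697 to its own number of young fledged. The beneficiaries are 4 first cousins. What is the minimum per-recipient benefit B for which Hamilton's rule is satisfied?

r to a first cousin = 0.125 (first cousins share one grandparent pair — two paths of length 4: r = 2·(1/2)^4 = 1/8).
Hamilton's rule with n recipients of equal r: n·r·B > C, so B > C/(n·r) = 0.0697/(4·0.125) = 0.1394.

0.1394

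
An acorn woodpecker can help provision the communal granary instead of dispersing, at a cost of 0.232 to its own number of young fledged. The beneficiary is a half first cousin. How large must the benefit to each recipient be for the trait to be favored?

r to a half first cousin = 1/16 (half first cousins share one grandparent — one path of length 4: r = (1/2)^4 = 1/16).
Hamilton's rule with n recipients of equal r: n·r·B > C, so B > C/(n·r) = 0.232/(1·0.0625) = 3.712.

3.712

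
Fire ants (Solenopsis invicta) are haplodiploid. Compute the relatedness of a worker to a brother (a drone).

Her haploid brother carries none of their father's genes and a random half of their mother's genome; that half matches the maternal half of her own genome with probability 1/2: r = 1/2 · 1/2 = 1/4.

0.25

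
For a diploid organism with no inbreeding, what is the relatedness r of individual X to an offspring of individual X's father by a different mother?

0.25

Each parent–offspring link contributes a factor of 1/2, and independent paths through distinct common ancestors add.
Half-sibs share one parent — one path of length 2: r = (1/2)^2 = 1/4.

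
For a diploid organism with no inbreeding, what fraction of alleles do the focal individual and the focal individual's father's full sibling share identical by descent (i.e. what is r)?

0.25

Each parent–offspring link contributes a factor of 1/2, and independent paths through distinct common ancestors add.
Full aunt/uncle↔niece/nephew: two paths of length 3 through the shared grandparent pair: r = 2·(1/2)^3 = 1/4.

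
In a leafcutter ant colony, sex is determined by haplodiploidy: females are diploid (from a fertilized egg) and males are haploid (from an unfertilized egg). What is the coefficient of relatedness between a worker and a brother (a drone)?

Her haploid brother carries none of their father's genes and a random half of their mother's genome; that half matches the maternal half of her own genome with probability 1/2: r = 1/2 · 1/2 = 1/4.

0.25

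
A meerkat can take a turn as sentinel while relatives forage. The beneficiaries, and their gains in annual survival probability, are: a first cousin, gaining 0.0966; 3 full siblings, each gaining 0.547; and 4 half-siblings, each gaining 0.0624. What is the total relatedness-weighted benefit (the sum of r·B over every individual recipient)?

0.894975

r to a first cousin = 1/8 (first cousins share one grandparent pair — two paths of length 4: r = 2·(1/2)^4 = 1/8).
r to a full sibling = 1/2 (full sibs share both parents — two paths of length 2: r = 2·(1/2)^2 = 1/2).
r to a half-sibling = 1/4 (half-sibs share one parent — one path of length 2: r = (1/2)^2 = 1/4).
Summing one r·B term per recipient: 1·0.125·0.0966 + 3·0.5·0.547 + 4·0.25·0.0624 = 0.894975.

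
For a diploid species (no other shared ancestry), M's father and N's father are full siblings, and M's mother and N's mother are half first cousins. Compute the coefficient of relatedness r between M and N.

0.140625

Independent pedigree routes through distinct common ancestors add.
M and N are related in two ways: first cousins through their fathers (r = 1/8) and half second cousins through their mothers (r = 1/64).
r = 1/8 + 1/64 = 9/64 = 0.140625.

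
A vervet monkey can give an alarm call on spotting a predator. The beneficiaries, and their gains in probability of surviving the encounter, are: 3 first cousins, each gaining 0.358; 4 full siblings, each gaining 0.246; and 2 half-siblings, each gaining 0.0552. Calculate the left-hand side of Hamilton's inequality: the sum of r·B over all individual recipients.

0.65385

r to a first cousin = 0.125 (first cousins share one grandparent pair — two paths of length 4: r = 2·(1/2)^4 = 1/8).
r to a full sibling = 0.5 (full sibs share both parents — two paths of length 2: r = 2·(1/2)^2 = 1/2).
r to a half-sibling = 0.25 (half-sibs share one parent — one path of length 2: r = (1/2)^2 = 1/4).
Summing one r·B term per recipient: 3·0.125·0.358 + 4·0.5·0.246 + 2·0.25·0.0552 = 0.65385.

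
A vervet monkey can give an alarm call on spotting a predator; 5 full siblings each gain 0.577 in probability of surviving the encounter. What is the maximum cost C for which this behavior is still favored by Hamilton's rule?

r to a full sibling = 1/2 (full sibs share both parents — two paths of length 2: r = 2·(1/2)^2 = 1/2).
Hamilton's rule: n·r·B > C, so the trait is favored while C < n·r·B = 5·0.5·0.577 = 1.4425.

1.4425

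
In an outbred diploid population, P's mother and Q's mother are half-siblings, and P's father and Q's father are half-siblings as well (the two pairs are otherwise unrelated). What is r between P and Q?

Relatedness sums over independent paths through distinct common ancestors.
P and Q are related in two ways: half first cousins through their mothers (r = 1/16) and half first cousins through their fathers (r = 1/16).
r = 1/16 + 1/16 = 1/8 = 0.125.

0.125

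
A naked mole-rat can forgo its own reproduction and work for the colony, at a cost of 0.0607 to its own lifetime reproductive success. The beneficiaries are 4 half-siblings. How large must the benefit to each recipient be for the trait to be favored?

r to a half-sibling = 0.25 (half-sibs share one parent — one path of length 2: r = (1/2)^2 = 1/4).
Hamilton's rule with n recipients of equal r: n·r·B > C, so B > C/(n·r) = 0.0607/(4·0.25) = 0.0607.

0.0607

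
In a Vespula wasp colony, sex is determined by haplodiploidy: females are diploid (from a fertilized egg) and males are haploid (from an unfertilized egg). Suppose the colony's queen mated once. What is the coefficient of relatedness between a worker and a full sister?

0.75

Haplodiploid full sisters inherit their father's entire haploid genome identically (contributing 1/2) and on average half of their mother's contribution (1/2 · 1/2 = 1/4); r = 1/2 + 1/4 = 3/4.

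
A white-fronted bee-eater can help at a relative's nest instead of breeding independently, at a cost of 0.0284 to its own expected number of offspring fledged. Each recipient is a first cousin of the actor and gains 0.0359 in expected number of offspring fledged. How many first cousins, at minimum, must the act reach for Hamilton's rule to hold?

r to a first cousin = 1/8 (first cousins share one grandparent pair — two paths of length 4: r = 2·(1/2)^4 = 1/8).
Hamilton's rule: n·r·B > C  ⇒  n > C/(r·B) = 0.0284/(0.125·0.0359) = 6.329.
The smallest integer exceeding 6.329 is 7.

7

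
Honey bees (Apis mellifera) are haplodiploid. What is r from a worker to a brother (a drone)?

0.25

Her haploid brother carries none of their father's genes and a random half of their mother's genome; that half matches the maternal half of her own genome with probability 1/2: r = 1/2 · 1/2 = 1/4.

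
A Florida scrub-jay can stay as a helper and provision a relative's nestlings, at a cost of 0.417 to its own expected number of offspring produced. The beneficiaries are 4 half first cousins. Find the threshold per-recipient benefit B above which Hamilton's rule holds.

1.668

r to a half first cousin = 0.0625 (half first cousins share one grandparent — one path of length 4: r = (1/2)^4 = 1/16).
Hamilton's rule with n recipients of equal r: n·r·B > C, so B > C/(n·r) = 0.417/(4·0.0625) = 1.668.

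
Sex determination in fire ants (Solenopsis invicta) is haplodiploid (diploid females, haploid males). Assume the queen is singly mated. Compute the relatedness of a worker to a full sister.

0.75

Haplodiploid full sisters inherit their father's entire haploid genome identically (contributing 1/2) and on average half of their mother's contribution (1/2 · 1/2 = 1/4); r = 1/2 + 1/4 = 3/4.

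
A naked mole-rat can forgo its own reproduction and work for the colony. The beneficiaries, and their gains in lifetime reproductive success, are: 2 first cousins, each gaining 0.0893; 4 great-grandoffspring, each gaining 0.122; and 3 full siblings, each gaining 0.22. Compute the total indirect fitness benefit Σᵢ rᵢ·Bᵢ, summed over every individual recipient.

0.413325

r to a first cousin = 0.125 (first cousins share one grandparent pair — two paths of length 4: r = 2·(1/2)^4 = 1/8).
r to a great-grandoffspring = 1/8 (three parent–offspring links: r = (1/2)^3 = 1/8).
r to a full sibling = 1/2 (full sibs share both parents — two paths of length 2: r = 2·(1/2)^2 = 1/2).
Summing one r·B term per recipient: 2·0.125·0.0893 + 4·0.125·0.122 + 3·0.5·0.22 = 0.413325.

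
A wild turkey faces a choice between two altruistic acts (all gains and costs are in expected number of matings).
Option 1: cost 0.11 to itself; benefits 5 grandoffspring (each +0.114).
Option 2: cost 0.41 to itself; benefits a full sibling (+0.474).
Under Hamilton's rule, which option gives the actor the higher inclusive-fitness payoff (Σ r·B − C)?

Option 1: r to a grandoffspring = 0.25.
Option 1: Σ r·B − C = (5·0.25·0.114) − 0.11 = 0.0325.
Option 2: r to a full sibling = 0.5.
Option 2: Σ r·B − C = (1·0.5·0.474) − 0.41 = -0.173.
Option 1 has the higher net inclusive-fitness payoff.

Option 1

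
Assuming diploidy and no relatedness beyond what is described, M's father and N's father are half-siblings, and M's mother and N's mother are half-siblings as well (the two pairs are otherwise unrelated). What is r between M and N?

With two independent routes of shared ancestry, r is the sum of the two contributions.
M and N are related in two ways: half first cousins through their fathers (r = 1/16) and half first cousins through their mothers (r = 1/16).
r = 1/16 + 1/16 = 0.125.

0.125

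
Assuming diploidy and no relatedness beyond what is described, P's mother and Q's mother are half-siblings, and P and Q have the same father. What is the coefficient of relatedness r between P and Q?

0.3125

With two independent routes of shared ancestry, r is the sum of the two contributions.
P and Q are related in two ways: half first cousins through their mothers (r = 1/16) and half-sibs through their shared father (r = 1/4).
r = 1/16 + 1/4 = 5/16 = 0.3125.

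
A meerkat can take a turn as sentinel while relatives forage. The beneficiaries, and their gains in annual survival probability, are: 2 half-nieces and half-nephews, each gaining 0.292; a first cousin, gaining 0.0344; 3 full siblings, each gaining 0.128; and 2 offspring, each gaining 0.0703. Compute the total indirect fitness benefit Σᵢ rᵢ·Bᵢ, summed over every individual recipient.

r to a half-niece or half-nephew = 0.125 (half-aunt/uncle↔niece/nephew: one path of length 3: r = (1/2)^3 = 1/8).
r to a first cousin = 0.125 (first cousins share one grandparent pair — two paths of length 4: r = 2·(1/2)^4 = 1/8).
r to a full sibling = 1/2 (full sibs share both parents — two paths of length 2: r = 2·(1/2)^2 = 1/2).
r to an offspring = 0.5 (one parent–offspring link: r = (1/2)^1 = 1/2).
Summing one r·B term per recipient: 2·0.125·0.292 + 1·0.125·0.0344 + 3·0.5·0.128 + 2·0.5·0.0703 = 0.3396.

0.3396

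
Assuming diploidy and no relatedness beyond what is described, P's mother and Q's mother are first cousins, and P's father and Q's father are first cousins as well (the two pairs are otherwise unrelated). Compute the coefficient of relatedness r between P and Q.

0.0625

With two independent routes of shared ancestry, r is the sum of the two contributions.
P and Q are related in two ways: second cousins through their mothers (r = 1/32) and second cousins through their fathers (r = 1/32).
r = 1/32 + 1/32 = 1/16 = 0.0625.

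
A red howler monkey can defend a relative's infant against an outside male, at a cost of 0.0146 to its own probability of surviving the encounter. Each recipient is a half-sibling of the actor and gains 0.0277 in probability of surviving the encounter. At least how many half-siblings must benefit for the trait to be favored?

3

r to a half-sibling = 0.25 (half-sibs share one parent — one path of length 2: r = (1/2)^2 = 1/4).
Hamilton's rule: n·r·B > C  ⇒  n > C/(r·B) = 0.0146/(0.25·0.0277) = 2.108.
The smallest integer exceeding 2.108 is 3.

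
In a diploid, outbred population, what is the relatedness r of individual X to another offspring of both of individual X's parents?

0.5

Each parent–offspring link contributes a factor of 1/2, and independent paths through distinct common ancestors add.
Full sibs share both parents — two paths of length 2: r = 2·(1/2)^2 = 1/2.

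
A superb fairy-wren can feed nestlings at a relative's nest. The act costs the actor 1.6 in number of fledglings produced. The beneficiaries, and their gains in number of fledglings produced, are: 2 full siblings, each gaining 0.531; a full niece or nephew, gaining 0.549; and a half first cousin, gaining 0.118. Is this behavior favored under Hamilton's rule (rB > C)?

Hamilton's rule: the trait is favored when the sum of r·B over every recipient exceeds the actor's cost C.
r to a full sibling = 1/2 (full sibs share both parents — two paths of length 2: r = 2·(1/2)^2 = 1/2).
r to a full niece or nephew = 0.25 (full aunt/uncle↔niece/nephew: two paths of length 3 through the shared grandparent pair: r = 2·(1/2)^3 = 1/4).
r to a half first cousin = 1/16 (half first cousins share one grandparent — one path of length 4: r = (1/2)^4 = 1/16).
Summing one r·B term per recipient: 2·0.5·0.531 + 1·0.25·0.549 + 1·0.0625·0.118 = 0.675625.
0.675625 < 1.6: the indirect benefit is less than the cost.

No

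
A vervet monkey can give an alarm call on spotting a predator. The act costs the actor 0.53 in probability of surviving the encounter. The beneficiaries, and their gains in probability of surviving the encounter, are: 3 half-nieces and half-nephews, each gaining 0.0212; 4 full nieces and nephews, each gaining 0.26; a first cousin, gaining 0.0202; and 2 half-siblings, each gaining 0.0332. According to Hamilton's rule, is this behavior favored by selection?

Hamilton's rule: the trait is favored when the sum of r·B over every recipient exceeds the actor's cost C.
r to a half-niece or half-nephew = 0.125 (half-aunt/uncle↔niece/nephew: one path of length 3: r = (1/2)^3 = 1/8).
r to a full niece or nephew = 1/4 (full aunt/uncle↔niece/nephew: two paths of length 3 through the shared grandparent pair: r = 2·(1/2)^3 = 1/4).
r to a first cousin = 1/8 (first cousins share one grandparent pair — two paths of length 4: r = 2·(1/2)^4 = 1/8).
r to a half-sibling = 1/4 (half-sibs share one parent — one path of length 2: r = (1/2)^2 = 1/4).
Summing one r·B term per recipient: 3·0.125·0.0212 + 4·0.25·0.26 + 1·0.125·0.0202 + 2·0.25·0.0332 = 0.287075.
0.287075 < 0.53: the indirect benefit is less than the cost.

No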